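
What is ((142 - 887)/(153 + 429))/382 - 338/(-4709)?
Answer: 71637307/1046923716 ≈ 0.068426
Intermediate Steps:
((142 - 887)/(153 + 429))/382 - 338/(-4709) = -745/582*(1/382) - 338*(-1/4709) = -745*1/582*(1/382) + 338/4709 = -745/582*1/382 + 338/4709 = -745/222324 + 338/4709 = 71637307/1046923716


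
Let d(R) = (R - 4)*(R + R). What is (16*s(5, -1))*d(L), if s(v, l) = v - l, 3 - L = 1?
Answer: -768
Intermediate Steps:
L = 2 (L = 3 - 1*1 = 3 - 1 = 2)
d(R) = 2*R*(-4 + R) (d(R) = (-4 + R)*(2*R) = 2*R*(-4 + R))
(16*s(5, -1))*d(L) = (16*(5 - 1*(-1)))*(2*2*(-4 + 2)) = (16*(5 + 1))*(2*2*(-2)) = (16*6)*(-8) = 96*(-8) = -768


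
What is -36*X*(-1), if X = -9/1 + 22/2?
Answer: 72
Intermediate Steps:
X = 2 (X = -9*1 + 22*(½) = -9 + 11 = 2)
-36*X*(-1) = -36*2*(-1) = -72*(-1) = 72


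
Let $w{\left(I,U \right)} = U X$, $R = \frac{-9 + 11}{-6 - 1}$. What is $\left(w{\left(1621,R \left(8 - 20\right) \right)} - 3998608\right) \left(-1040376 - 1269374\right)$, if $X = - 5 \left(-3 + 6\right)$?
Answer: $\frac{64651325306000}{7} \approx 9.2359 \cdot 10^{12}$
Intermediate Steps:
$X = -15$ ($X = \left(-5\right) 3 = -15$)
$R = - \frac{2}{7}$ ($R = \frac{2}{-7} = 2 \left(- \frac{1}{7}\right) = - \frac{2}{7} \approx -0.28571$)
$w{\left(I,U \right)} = - 15 U$ ($w{\left(I,U \right)} = U \left(-15\right) = - 15 U$)
$\left(w{\left(1621,R \left(8 - 20\right) \right)} - 3998608\right) \left(-1040376 - 1269374\right) = \left(- 15 \left(- \frac{2 \left(8 - 20\right)}{7}\right) - 3998608\right) \left(-1040376 - 1269374\right) = \left(- 15 \left(\left(- \frac{2}{7}\right) \left(-12\right)\right) - 3998608\right) \left(-2309750\right) = \left(\left(-15\right) \frac{24}{7} - 3998608\right) \left(-2309750\right) = \left(- \frac{360}{7} - 3998608\right) \left(-2309750\right) = \left(- \frac{27990616}{7}\right) \left(-2309750\right) = \frac{64651325306000}{7}$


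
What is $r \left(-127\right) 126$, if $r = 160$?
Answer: $-2560320$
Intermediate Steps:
$r \left(-127\right) 126 = 160 \left(-127\right) 126 = \left(-20320\right) 126 = -2560320$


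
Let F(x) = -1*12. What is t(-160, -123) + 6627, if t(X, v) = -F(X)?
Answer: 6639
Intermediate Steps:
F(x) = -12
t(X, v) = 12 (t(X, v) = -1*(-12) = 12)
t(-160, -123) + 6627 = 12 + 6627 = 6639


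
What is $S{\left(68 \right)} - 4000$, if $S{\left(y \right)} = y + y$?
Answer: $-3864$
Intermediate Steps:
$S{\left(y \right)} = 2 y$
$S{\left(68 \right)} - 4000 = 2 \cdot 68 - 4000 = 136 - 4000 = -3864$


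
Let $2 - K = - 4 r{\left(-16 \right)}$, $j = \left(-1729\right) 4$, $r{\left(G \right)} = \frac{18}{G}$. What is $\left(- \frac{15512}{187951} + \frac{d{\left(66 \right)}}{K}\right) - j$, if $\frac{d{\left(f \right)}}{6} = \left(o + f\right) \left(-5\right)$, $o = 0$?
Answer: $\frac{1448710796}{187951} \approx 7707.9$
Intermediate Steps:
$j = -6916$
$d{\left(f \right)} = - 30 f$ ($d{\left(f \right)} = 6 \left(0 + f\right) \left(-5\right) = 6 f \left(-5\right) = 6 \left(- 5 f\right) = - 30 f$)
$K = - \frac{5}{2}$ ($K = 2 - - 4 \frac{18}{-16} = 2 - - 4 \cdot 18 \left(- \frac{1}{16}\right) = 2 - \left(-4\right) \left(- \frac{9}{8}\right) = 2 - \frac{9}{2} = - \frac{5}{2} \approx -2.5$)
$\left(- \frac{15512}{187951} + \frac{d{\left(66 \right)}}{K}\right) - j = \left(- \frac{15512}{187951} + \frac{\left(-30\right) 66}{- \frac{5}{2}}\right) - -6916 = \left(\left(-15512\right) \frac{1}{187951} - -792\right) + 6916 = \left(- \frac{15512}{187951} + 792\right) + 6916 = \frac{148841680}{187951} + 6916 = \frac{1448710796}{187951}$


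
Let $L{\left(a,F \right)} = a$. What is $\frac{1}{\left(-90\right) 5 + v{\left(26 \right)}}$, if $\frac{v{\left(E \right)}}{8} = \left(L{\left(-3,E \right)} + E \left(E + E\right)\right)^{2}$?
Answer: $\frac{1}{14557958} \approx 6.8691 \cdot 10^{-8}$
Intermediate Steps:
$v{\left(E \right)} = 8 \left(-3 + 2 E^{2}\right)^{2}$ ($v{\left(E \right)} = 8 \left(-3 + E \left(E + E\right)\right)^{2} = 8 \left(-3 + E 2 E\right)^{2} = 8 \left(-3 + 2 E^{2}\right)^{2}$)
$\frac{1}{\left(-90\right) 5 + v{\left(26 \right)}} = \frac{1}{\left(-90\right) 5 + 8 \left(-3 + 2 \cdot 26^{2}\right)^{2}} = \frac{1}{-450 + 8 \left(-3 + 2 \cdot 676\right)^{2}} = \frac{1}{-450 + 8 \left(-3 + 1352\right)^{2}} = \frac{1}{-450 + 8 \cdot 1349^{2}} = \frac{1}{-450 + 8 \cdot 1819801} = \frac{1}{-450 + 14558408} = \frac{1}{14557958}$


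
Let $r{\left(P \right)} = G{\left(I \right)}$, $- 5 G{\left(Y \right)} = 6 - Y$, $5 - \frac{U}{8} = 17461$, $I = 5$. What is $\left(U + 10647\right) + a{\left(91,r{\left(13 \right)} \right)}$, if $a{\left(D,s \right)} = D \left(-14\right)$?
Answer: $-130275$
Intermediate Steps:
$U = -139648$ ($U = 40 - 139688 = -139648$)
$G{\left(Y \right)} = - \frac{6}{5} + \frac{Y}{5}$ ($G{\left(Y \right)} = - \frac{6 - Y}{5} = - \frac{6}{5} + \frac{Y}{5}$)
$r{\left(P \right)} = - \frac{1}{5}$ ($r{\left(P \right)} = - \frac{6}{5} + \frac{1}{5} \cdot 5 = - \frac{6}{5} + 1 = - \frac{1}{5}$)
$a{\left(D,s \right)} = - 14 D$
$\left(U + 10647\right) + a{\left(91,r{\left(13 \right)} \right)} = \left(-139648 + 10647\right) - 1274 = -129001 - 1274 = -130275$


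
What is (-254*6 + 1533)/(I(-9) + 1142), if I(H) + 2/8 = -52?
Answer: 12/1453 ≈ 0.0082588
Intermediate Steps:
I(H) = -209/4 (I(H) = -¼ - 52 = -209/4)
(-254*6 + 1533)/(I(-9) + 1142) = (-254*6 + 1533)/(-209/4 + 1142) = (-1524 + 1533)/(4359/4) = 9*(4/4359) = 12/1453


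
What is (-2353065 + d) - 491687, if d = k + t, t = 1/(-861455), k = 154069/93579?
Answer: -229326982211441824/80614097445 ≈ -2.8448e+6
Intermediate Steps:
k = 154069/93579 (k = 154069*(1/93579) = 154069/93579 ≈ 1.6464)
t = -1/861455 ≈ -1.1608e-6
d = 132723416816/80614097445 (d = 154069/93579 - 1/861455 = 132723416816/80614097445 ≈ 1.6464)
(-2353065 + d) - 491687 = (-2353065 + 132723416816/80614097445) - 491687 = -189690078481002109/80614097445 - 491687 = -229326982211441824/80614097445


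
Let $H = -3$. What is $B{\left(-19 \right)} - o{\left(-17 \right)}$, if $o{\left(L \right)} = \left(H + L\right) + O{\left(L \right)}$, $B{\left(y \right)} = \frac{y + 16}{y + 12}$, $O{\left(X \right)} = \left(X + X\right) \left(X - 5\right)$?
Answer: $- \frac{5093}{7} \approx -727.57$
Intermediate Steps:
$O{\left(X \right)} = 2 X \left(-5 + X\right)$
$B{\left(y \right)} = \frac{16 + y}{12 + y}$
$o{\left(L \right)} = -3 + L + 2 L \left(-5 + L\right)$ ($o{\left(L \right)} = \left(-3 + L\right) + 2 L \left(-5 + L\right) = -3 + L + 2 L \left(-5 + L\right)$)
$B{\left(-19 \right)} - o{\left(-17 \right)} = \frac{16 - 19}{12 - 19} - \left(-3 - 17 + 2 \left(-17\right) \left(-5 - 17\right)\right) = \frac{1}{-7} \left(-3\right) - \left(-3 - 17 + 2 \left(-17\right) \left(-22\right)\right) = \left(- \frac{1}{7}\right) \left(-3\right) - \left(-3 - 17 + 748\right) = \frac{3}{7} - 728 = - \frac{5093}{7}$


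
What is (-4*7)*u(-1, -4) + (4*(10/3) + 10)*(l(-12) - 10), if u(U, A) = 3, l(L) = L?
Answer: -1792/3 ≈ -597.33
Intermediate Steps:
(-4*7)*u(-1, -4) + (4*(10/3) + 10)*(l(-12) - 10) = -4*7*3 + (4*(10/3) + 10)*(-12 - 10) = -28*3 + (4*(10*(1/3)) + 10)*(-22) = -84 + (4*(10/3) + 10)*(-22) = -84 + (40/3 + 10)*(-22) = -84 + (70/3)*(-22) = -84 - 1540/3 = -1792/3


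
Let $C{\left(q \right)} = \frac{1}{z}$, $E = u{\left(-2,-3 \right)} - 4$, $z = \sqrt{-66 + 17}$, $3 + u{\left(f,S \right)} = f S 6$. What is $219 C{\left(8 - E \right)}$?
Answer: $- \frac{219 i}{7} \approx - 31.286 i$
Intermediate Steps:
$u{\left(f,S \right)} = -3 + 6 S f$ ($u{\left(f,S \right)} = -3 + f S 6 = -3 + S f 6 = -3 + 6 S f$)
$z = 7 i$ ($z = \sqrt{-49} = 7 i \approx 7.0 i$)
$E = 29$ ($E = \left(-3 + 6 \left(-3\right) \left(-2\right)\right) - 4 = \left(-3 + 36\right) - 4 = 33 - 4 = 29$)
$C{\left(q \right)} = - \frac{i}{7}$ ($C{\left(q \right)} = \frac{1}{7 i} = - \frac{i}{7}$)
$219 C{\left(8 - E \right)} = 219 \left(- \frac{i}{7}\right) = - \frac{219 i}{7}$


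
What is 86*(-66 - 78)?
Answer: -12384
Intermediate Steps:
86*(-66 - 78) = 86*(-144) = -12384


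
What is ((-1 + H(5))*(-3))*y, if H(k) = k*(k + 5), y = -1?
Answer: 147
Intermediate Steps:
H(k) = k*(5 + k)
((-1 + H(5))*(-3))*y = ((-1 + 5*(5 + 5))*(-3))*(-1) = ((-1 + 5*10)*(-3))*(-1) = ((-1 + 50)*(-3))*(-1) = (49*(-3))*(-1) = -147*(-1) = 147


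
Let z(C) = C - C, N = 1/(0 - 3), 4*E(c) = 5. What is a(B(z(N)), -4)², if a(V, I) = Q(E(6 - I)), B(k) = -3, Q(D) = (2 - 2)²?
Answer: 0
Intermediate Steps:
E(c) = 5/4 (E(c) = (¼)*5 = 5/4)
N = -⅓ (N = 1/(-3) = -⅓ ≈ -0.33333)
Q(D) = 0 (Q(D) = 0² = 0)
z(C) = 0
a(V, I) = 0
a(B(z(N)), -4)² = 0² = 0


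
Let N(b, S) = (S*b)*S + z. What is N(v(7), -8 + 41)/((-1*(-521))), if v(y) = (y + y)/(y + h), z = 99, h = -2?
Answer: 15741/2605 ≈ 6.0426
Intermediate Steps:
v(y) = 2*y/(-2 + y) (v(y) = (y + y)/(y - 2) = (2*y)/(-2 + y) = 2*y/(-2 + y))
N(b, S) = 99 + b*S² (N(b, S) = (S*b)*S + 99 = b*S² + 99 = 99 + b*S²)
N(v(7), -8 + 41)/((-1*(-521))) = (99 + (2*7/(-2 + 7))*(-8 + 41)²)/((-1*(-521))) = (99 + (2*7/5)*33²)/521 = (99 + (2*7*(⅕))*1089)*(1/521) = (99 + (14/5)*1089)*(1/521) = (99 + 15246/5)*(1/521) = (15741/5)*(1/521) = 15741/2605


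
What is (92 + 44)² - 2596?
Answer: 15900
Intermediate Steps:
(92 + 44)² - 2596 = 136² - 2596 = 18496 - 2596 = 15900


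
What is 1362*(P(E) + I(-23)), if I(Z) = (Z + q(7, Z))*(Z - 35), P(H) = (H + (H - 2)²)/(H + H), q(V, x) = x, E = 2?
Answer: 3634497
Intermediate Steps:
P(H) = (H + (-2 + H)²)/(2*H) (P(H) = (H + (-2 + H)²)/((2*H)) = (H + (-2 + H)²)*(1/(2*H)) = (H + (-2 + H)²)/(2*H))
I(Z) = 2*Z*(-35 + Z) (I(Z) = (Z + Z)*(Z - 35) = (2*Z)*(-35 + Z) = 2*Z*(-35 + Z))
1362*(P(E) + I(-23)) = 1362*((½)*(2 + (-2 + 2)²)/2 + 2*(-23)*(-35 - 23)) = 1362*((½)*(½)*(2 + 0²) + 2*(-23)*(-58)) = 1362*((½)*(½)*(2 + 0) + 2668) = 1362*((½)*(½)*2 + 2668) = 1362*(½ + 2668) = 1362*(5337/2) = 3634497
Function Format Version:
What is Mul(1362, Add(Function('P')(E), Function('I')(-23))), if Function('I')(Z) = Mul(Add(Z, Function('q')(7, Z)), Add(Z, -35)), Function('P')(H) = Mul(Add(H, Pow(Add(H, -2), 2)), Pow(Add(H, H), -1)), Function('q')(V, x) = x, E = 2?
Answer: 3634497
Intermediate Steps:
Function('P')(H) = Mul(Rational(1, 2), Pow(H, -1), Add(H, Pow(Add(-2, H), 2))) (Function('P')(H) = Mul(Add(H, Pow(Add(-2, H), 2)), Pow(Mul(2, H), -1)) = Mul(Add(H, Pow(Add(-2, H), 2)), Mul(Rational(1, 2), Pow(H, -1))) = Mul(Rational(1, 2), Pow(H, -1), Add(H, Pow(Add(-2, H), 2))))
Function('I')(Z) = Mul(2, Z, Add(-35, Z)) (Function('I')(Z) = Mul(Add(Z, Z), Add(Z, -35)) = Mul(Mul(2, Z), Add(-35, Z)) = Mul(2, Z, Add(-35, Z)))
Mul(1362, Add(Function('P')(E), Function('I')(-23))) = Mul(1362, Add(Mul(Rational(1, 2), Pow(2, -1), Add(2, Pow(Add(-2, 2), 2))), Mul(2, -23, Add(-35, -23)))) = Mul(1362, Add(Mul(Rational(1, 2), Rational(1, 2), Add(2, Pow(0, 2))), Mul(2, -23, -58))) = Mul(1362, Add(Mul(Rational(1, 2), Rational(1, 2), Add(2, 0)), 2668)) = Mul(1362, Add(Mul(Rational(1, 2), Rational(1, 2), 2), 2668)) = Mul(1362, Add(Rational(1, 2), 2668)) = Mul(1362, Rational(5337, 2)) = 3634497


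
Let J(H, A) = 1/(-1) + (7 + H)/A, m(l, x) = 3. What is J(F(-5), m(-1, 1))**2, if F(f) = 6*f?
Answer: 676/9 ≈ 75.111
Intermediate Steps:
J(H, A) = -1 + (7 + H)/A (J(H, A) = 1*(-1) + (7 + H)/A = -1 + (7 + H)/A)
J(F(-5), m(-1, 1))**2 = ((7 + 6*(-5) - 1*3)/3)**2 = ((7 - 30 - 3)/3)**2 = ((1/3)*(-26))**2 = (-26/3)**2 = 676/9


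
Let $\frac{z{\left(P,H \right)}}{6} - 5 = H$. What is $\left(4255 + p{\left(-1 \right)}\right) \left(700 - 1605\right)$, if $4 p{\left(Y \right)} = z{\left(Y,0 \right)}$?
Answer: $- \frac{7715125}{2} \approx -3.8576 \cdot 10^{6}$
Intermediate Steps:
$z{\left(P,H \right)} = 30 + 6 H$
$p{\left(Y \right)} = \frac{15}{2}$ ($p{\left(Y \right)} = \frac{30 + 6 \cdot 0}{4} = \frac{30 + 0}{4} = \frac{1}{4} \cdot 30 = \frac{15}{2}$)
$\left(4255 + p{\left(-1 \right)}\right) \left(700 - 1605\right) = \left(4255 + \frac{15}{2}\right) \left(700 - 1605\right) = \frac{8525}{2} \left(-905\right) = - \frac{7715125}{2}$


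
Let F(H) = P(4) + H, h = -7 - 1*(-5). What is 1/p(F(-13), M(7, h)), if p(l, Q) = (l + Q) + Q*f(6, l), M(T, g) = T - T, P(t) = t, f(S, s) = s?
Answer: -⅑ ≈ -0.11111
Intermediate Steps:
h = -2 (h = -7 + 5 = -2)
M(T, g) = 0
F(H) = 4 + H
p(l, Q) = Q + l + Q*l (p(l, Q) = (l + Q) + Q*l = (Q + l) + Q*l = Q + l + Q*l)
1/p(F(-13), M(7, h)) = 1/(0 + (4 - 13) + 0*(4 - 13)) = 1/(0 - 9 + 0*(-9)) = 1/(0 - 9 + 0) = 1/(-9) = -⅑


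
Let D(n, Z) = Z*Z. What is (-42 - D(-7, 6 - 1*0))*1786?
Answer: -139308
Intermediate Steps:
D(n, Z) = Z**2
(-42 - D(-7, 6 - 1*0))*1786 = (-42 - (6 - 1*0)**2)*1786 = (-42 - (6 + 0)**2)*1786 = (-42 - 1*6**2)*1786 = (-42 - 1*36)*1786 = (-42 - 36)*1786 = -78*1786 = -139308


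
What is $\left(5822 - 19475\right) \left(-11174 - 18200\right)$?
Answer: $401043222$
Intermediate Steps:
$\left(5822 - 19475\right) \left(-11174 - 18200\right) = \left(-13653\right) \left(-29374\right) = 401043222$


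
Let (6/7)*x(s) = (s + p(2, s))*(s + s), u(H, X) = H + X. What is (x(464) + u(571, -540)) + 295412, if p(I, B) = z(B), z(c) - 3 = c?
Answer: 3910217/3 ≈ 1.3034e+6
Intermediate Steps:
z(c) = 3 + c
p(I, B) = 3 + B
x(s) = 7*s*(3 + 2*s)/3 (x(s) = 7*((s + (3 + s))*(s + s))/6 = 7*((3 + 2*s)*(2*s))/6 = 7*(2*s*(3 + 2*s))/6 = 7*s*(3 + 2*s)/3)
(x(464) + u(571, -540)) + 295412 = ((7/3)*464*(3 + 2*464) + (571 - 540)) + 295412 = ((7/3)*464*(3 + 928) + 31) + 295412 = ((7/3)*464*931 + 31) + 295412 = (3023888/3 + 31) + 295412 = 3023981/3 + 295412 = 3910217/3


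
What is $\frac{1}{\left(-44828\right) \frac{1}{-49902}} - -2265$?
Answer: $\frac{50792661}{22414} \approx 2266.1$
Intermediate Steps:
$\frac{1}{\left(-44828\right) \frac{1}{-49902}} - -2265 = \frac{1}{\left(-44828\right) \left(- \frac{1}{49902}\right)} + 2265 = \frac{1}{\frac{22414}{24951}} + 2265 = \frac{24951}{22414} + 2265 = \frac{50792661}{22414}$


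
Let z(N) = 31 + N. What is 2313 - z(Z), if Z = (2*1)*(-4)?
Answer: 2290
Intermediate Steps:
Z = -8 (Z = 2*(-4) = -8)
2313 - z(Z) = 2313 - (31 - 8) = 2313 - 1*23 = 2313 - 23 = 2290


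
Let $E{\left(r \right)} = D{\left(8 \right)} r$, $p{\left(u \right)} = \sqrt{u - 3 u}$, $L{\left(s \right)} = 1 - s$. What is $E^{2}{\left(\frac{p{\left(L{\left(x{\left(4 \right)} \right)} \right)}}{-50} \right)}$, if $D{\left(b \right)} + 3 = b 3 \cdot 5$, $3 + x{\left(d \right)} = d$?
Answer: $0$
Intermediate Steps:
$x{\left(d \right)} = -3 + d$
$D{\left(b \right)} = -3 + 15 b$ ($D{\left(b \right)} = -3 + b 3 \cdot 5 = -3 + 3 b 5 = -3 + 15 b$)
$p{\left(u \right)} = \sqrt{2} \sqrt{- u}$ ($p{\left(u \right)} = \sqrt{- 2 u} = \sqrt{2} \sqrt{- u}$)
$E{\left(r \right)} = 117 r$ ($E{\left(r \right)} = \left(-3 + 15 \cdot 8\right) r = \left(-3 + 120\right) r = 117 r$)
$E^{2}{\left(\frac{p{\left(L{\left(x{\left(4 \right)} \right)} \right)}}{-50} \right)} = \left(117 \frac{\sqrt{2} \sqrt{- (1 - \left(-3 + 4\right))}}{-50}\right)^{2} = \left(117 \sqrt{2} \sqrt{- (1 - 1)} \left(- \frac{1}{50}\right)\right)^{2} = \left(117 \sqrt{2} \sqrt{\left(-1\right) 0} \left(- \frac{1}{50}\right)\right)^{2} = \left(117 \sqrt{2} \sqrt{0} \left(- \frac{1}{50}\right)\right)^{2} = \left(117 \sqrt{2} \cdot 0 \left(- \frac{1}{50}\right)\right)^{2} = \left(117 \cdot 0 \left(- \frac{1}{50}\right)\right)^{2} = \left(117 \cdot 0\right)^{2} = 0^{2} = 0$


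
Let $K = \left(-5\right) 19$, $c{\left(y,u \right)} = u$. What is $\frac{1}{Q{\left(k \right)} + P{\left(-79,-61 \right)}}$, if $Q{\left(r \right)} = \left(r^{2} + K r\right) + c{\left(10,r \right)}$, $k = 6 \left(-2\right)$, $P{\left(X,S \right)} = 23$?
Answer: $\frac{1}{1295} \approx 0.0007722$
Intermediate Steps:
$k = -12$
$K = -95$
$Q{\left(r \right)} = r^{2} - 94 r$ ($Q{\left(r \right)} = \left(r^{2} - 95 r\right) + r = r^{2} - 94 r$)
$\frac{1}{Q{\left(k \right)} + P{\left(-79,-61 \right)}} = \frac{1}{- 12 \left(-94 - 12\right) + 23} = \frac{1}{\left(-12\right) \left(-106\right) + 23} = \frac{1}{1272 + 23} = \frac{1}{1295}$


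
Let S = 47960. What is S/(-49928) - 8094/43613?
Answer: -311974589/272188733 ≈ -1.1462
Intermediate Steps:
S/(-49928) - 8094/43613 = 47960/(-49928) - 8094/43613 = 47960*(-1/49928) - 8094*1/43613 = -5995/6241 - 8094/43613 = -311974589/272188733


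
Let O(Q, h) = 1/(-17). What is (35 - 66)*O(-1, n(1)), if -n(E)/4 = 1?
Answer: 31/17 ≈ 1.8235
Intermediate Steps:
n(E) = -4 (n(E) = -4*1 = -4)
O(Q, h) = -1/17
(35 - 66)*O(-1, n(1)) = (35 - 66)*(-1/17) = -31*(-1/17) = 31/17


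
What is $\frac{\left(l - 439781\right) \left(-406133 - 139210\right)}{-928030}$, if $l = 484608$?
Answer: $\frac{1438005333}{54590} \approx 26342.0$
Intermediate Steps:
$\frac{\left(l - 439781\right) \left(-406133 - 139210\right)}{-928030} = \frac{\left(484608 - 439781\right) \left(-406133 - 139210\right)}{-928030} = 44827 \left(-545343\right) \left(- \frac{1}{928030}\right) = \left(-24446090661\right) \left(- \frac{1}{928030}\right) = \frac{1438005333}{54590}$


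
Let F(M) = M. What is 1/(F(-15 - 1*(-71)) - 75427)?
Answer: -1/75371 ≈ -1.3268e-5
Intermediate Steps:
1/(F(-15 - 1*(-71)) - 75427) = 1/((-15 - 1*(-71)) - 75427) = 1/((-15 + 71) - 75427) = 1/(56 - 75427) = 1/(-75371) = -1/75371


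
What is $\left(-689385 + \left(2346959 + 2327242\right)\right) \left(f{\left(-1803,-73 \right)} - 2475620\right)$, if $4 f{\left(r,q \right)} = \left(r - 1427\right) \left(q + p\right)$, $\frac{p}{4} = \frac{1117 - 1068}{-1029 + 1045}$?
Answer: $-9669412546530$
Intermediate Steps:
$p = \frac{49}{4}$ ($p = 4 \frac{1117 - 1068}{-1029 + 1045} = 4 \cdot \frac{49}{16} = \frac{49}{4} \approx 12.25$)
$f{\left(r,q \right)} = \frac{\left(-1427 + r\right) \left(\frac{49}{4} + q\right)}{4}$ ($f{\left(r,q \right)} = \frac{\left(r - 1427\right) \left(q + \frac{49}{4}\right)}{4} = \frac{\left(-1427 + r\right) \left(\frac{49}{4} + q\right)}{4}$)
$\left(-689385 + \left(2346959 + 2327242\right)\right) \left(f{\left(-1803,-73 \right)} - 2475620\right) = \left(-689385 + \left(2346959 + 2327242\right)\right) \left(\left(- \frac{69923}{16} - - \frac{104171}{4} + \frac{49}{16} \left(-1803\right) + \frac{1}{4} \left(-73\right) \left(-1803\right)\right) - 2475620\right) = \left(-689385 + 4674201\right) \left(\left(- \frac{69923}{16} + \frac{104171}{4} - \frac{88347}{16} + \frac{131619}{4}\right) - 2475620\right) = 3984816 \left(\frac{392445}{8} - 2475620\right) = 3984816 \left(- \frac{19412515}{8}\right) = -9669412546530$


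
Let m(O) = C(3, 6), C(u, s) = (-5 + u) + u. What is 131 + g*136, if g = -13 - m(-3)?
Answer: -1773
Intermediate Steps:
C(u, s) = -5 + 2*u
m(O) = 1 (m(O) = -5 + 2*3 = -5 + 6 = 1)
g = -14 (g = -13 - 1*1 = -13 - 1 = -14)
131 + g*136 = 131 - 14*136 = 131 - 1904 = -1773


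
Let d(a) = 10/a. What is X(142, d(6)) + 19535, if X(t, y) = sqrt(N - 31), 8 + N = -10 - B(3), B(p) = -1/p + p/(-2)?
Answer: 19535 + I*sqrt(1698)/6 ≈ 19535.0 + 6.8678*I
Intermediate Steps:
B(p) = -1/p - p/2 (B(p) = -1/p + p*(-1/2) = -1/p - p/2)
N = -97/6 (N = -8 + (-10 - (-1/3 - 1/2*3)) = -8 + (-10 - (-1*1/3 - 3/2)) = -8 + (-10 - (-1/3 - 3/2)) = -8 + (-10 - 1*(-11/6)) = -8 + (-10 + 11/6) = -8 - 49/6 = -97/6 ≈ -16.167)
X(t, y) = I*sqrt(1698)/6 (X(t, y) = sqrt(-97/6 - 31) = sqrt(-283/6) = I*sqrt(1698)/6)
X(142, d(6)) + 19535 = I*sqrt(1698)/6 + 19535 = 19535 + I*sqrt(1698)/6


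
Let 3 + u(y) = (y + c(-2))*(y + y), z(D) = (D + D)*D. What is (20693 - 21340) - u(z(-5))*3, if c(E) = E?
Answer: -15038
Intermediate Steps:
z(D) = 2*D² (z(D) = (2*D)*D = 2*D²)
u(y) = -3 + 2*y*(-2 + y) (u(y) = -3 + (y - 2)*(y + y) = -3 + (-2 + y)*(2*y) = -3 + 2*y*(-2 + y))
(20693 - 21340) - u(z(-5))*3 = (20693 - 21340) - (-3 - 8*(-5)² + 2*(2*(-5)²)²)*3 = -647 - (-3 - 8*25 + 2*(2*25)²)*3 = -647 - (-3 - 4*50 + 2*50²)*3 = -647 - (-3 - 200 + 2*2500)*3 = -647 - (-3 - 200 + 5000)*3 = -647 - 4797*3 = -647 - 1*14391 = -647 - 14391 = -15038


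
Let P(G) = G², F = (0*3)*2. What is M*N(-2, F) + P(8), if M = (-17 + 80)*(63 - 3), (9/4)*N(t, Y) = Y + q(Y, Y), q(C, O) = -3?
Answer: -4976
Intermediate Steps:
F = 0 (F = 0*2 = 0)
N(t, Y) = -4/3 + 4*Y/9 (N(t, Y) = 4*(Y - 3)/9 = 4*(-3 + Y)/9 = -4/3 + 4*Y/9)
M = 3780 (M = 63*60 = 3780)
M*N(-2, F) + P(8) = 3780*(-4/3 + (4/9)*0) + 8² = 3780*(-4/3 + 0) + 64 = 3780*(-4/3) + 64 = -5040 + 64 = -4976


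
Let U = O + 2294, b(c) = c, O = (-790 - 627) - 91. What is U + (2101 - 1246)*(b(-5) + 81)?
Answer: 65766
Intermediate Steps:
O = -1508 (O = -1417 - 91 = -1508)
U = 786 (U = -1508 + 2294 = 786)
U + (2101 - 1246)*(b(-5) + 81) = 786 + (2101 - 1246)*(-5 + 81) = 786 + 855*76 = 786 + 64980 = 65766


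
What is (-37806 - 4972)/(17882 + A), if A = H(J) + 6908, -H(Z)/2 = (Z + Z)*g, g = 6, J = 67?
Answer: -21389/11591 ≈ -1.8453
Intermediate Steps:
H(Z) = -24*Z (H(Z) = -2*(Z + Z)*6 = -2*2*Z*6 = -24*Z)
A = 5300 (A = -24*67 + 6908 = -1608 + 6908 = 5300)
(-37806 - 4972)/(17882 + A) = (-37806 - 4972)/(17882 + 5300) = -42778/23182 = -42778*1/23182 = -21389/11591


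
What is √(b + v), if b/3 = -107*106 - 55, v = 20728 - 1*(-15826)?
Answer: √2363 ≈ 48.611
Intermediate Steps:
v = 36554 (v = 20728 + 15826 = 36554)
b = -34191 (b = 3*(-107*106 - 55) = 3*(-11342 - 55) = 3*(-11397) = -34191)
√(b + v) = √(-34191 + 36554) = √2363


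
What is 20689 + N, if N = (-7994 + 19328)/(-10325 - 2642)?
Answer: 268262929/12967 ≈ 20688.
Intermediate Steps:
N = -11334/12967 (N = 11334/(-12967) = 11334*(-1/12967) = -11334/12967 ≈ -0.87407)
20689 + N = 20689 - 11334/12967 = 268262929/12967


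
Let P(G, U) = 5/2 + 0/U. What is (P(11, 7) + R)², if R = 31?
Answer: 4489/4 ≈ 1122.3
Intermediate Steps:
P(G, U) = 5/2 (P(G, U) = 5*(½) + 0 = 5/2 + 0 = 5/2)
(P(11, 7) + R)² = (5/2 + 31)² = (67/2)² = 4489/4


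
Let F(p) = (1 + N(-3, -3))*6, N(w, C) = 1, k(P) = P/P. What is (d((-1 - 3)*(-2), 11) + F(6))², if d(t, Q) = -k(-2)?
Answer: 121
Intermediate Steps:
k(P) = 1
d(t, Q) = -1 (d(t, Q) = -1*1 = -1)
F(p) = 12 (F(p) = (1 + 1)*6 = 2*6 = 12)
(d((-1 - 3)*(-2), 11) + F(6))² = (-1 + 12)² = 11² = 121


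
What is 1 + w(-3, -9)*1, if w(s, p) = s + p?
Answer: -11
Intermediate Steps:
w(s, p) = p + s
1 + w(-3, -9)*1 = 1 + (-9 - 3)*1 = 1 - 12*1 = 1 - 12 = -11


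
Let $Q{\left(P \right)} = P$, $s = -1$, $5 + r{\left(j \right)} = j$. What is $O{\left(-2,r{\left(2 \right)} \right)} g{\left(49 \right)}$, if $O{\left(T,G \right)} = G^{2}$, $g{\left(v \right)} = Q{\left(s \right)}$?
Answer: $-9$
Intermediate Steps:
$r{\left(j \right)} = -5 + j$
$g{\left(v \right)} = -1$
$O{\left(-2,r{\left(2 \right)} \right)} g{\left(49 \right)} = \left(-5 + 2\right)^{2} \left(-1\right) = \left(-3\right)^{2} \left(-1\right) = 9 \left(-1\right) = -9$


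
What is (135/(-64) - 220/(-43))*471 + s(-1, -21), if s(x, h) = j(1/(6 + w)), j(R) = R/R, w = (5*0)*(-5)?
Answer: 3900277/2752 ≈ 1417.3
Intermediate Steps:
w = 0 (w = 0*(-5) = 0)
j(R) = 1
s(x, h) = 1
(135/(-64) - 220/(-43))*471 + s(-1, -21) = (135/(-64) - 220/(-43))*471 + 1 = (135*(-1/64) - 220*(-1/43))*471 + 1 = (-135/64 + 220/43)*471 + 1 = (8275/2752)*471 + 1 = 3897525/2752 + 1 = 3900277/2752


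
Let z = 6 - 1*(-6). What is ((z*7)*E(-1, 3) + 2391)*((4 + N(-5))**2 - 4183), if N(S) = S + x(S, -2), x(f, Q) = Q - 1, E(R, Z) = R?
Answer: -9613269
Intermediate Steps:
z = 12 (z = 6 + 6 = 12)
x(f, Q) = -1 + Q
N(S) = -3 + S (N(S) = S + (-1 - 2) = S - 3 = -3 + S)
((z*7)*E(-1, 3) + 2391)*((4 + N(-5))**2 - 4183) = ((12*7)*(-1) + 2391)*((4 + (-3 - 5))**2 - 4183) = (84*(-1) + 2391)*((4 - 8)**2 - 4183) = (-84 + 2391)*((-4)**2 - 4183) = 2307*(16 - 4183) = 2307*(-4167) = -9613269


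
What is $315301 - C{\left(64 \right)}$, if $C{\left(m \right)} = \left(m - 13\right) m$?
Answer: $312037$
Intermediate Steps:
$C{\left(m \right)} = m \left(-13 + m\right)$ ($C{\left(m \right)} = \left(-13 + m\right) m = m \left(-13 + m\right)$)
$315301 - C{\left(64 \right)} = 315301 - 64 \left(-13 + 64\right) = 315301 - 64 \cdot 51 = 315301 - 3264 = 312037$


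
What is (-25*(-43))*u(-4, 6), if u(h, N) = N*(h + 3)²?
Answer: 6450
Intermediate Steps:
u(h, N) = N*(3 + h)²
(-25*(-43))*u(-4, 6) = (-25*(-43))*(6*(3 - 4)²) = 1075*(6*(-1)²) = 1075*(6*1) = 1075*6 = 6450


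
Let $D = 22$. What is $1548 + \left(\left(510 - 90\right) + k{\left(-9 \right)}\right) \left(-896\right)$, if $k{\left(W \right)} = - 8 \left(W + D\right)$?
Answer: $-281588$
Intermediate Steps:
$k{\left(W \right)} = -176 - 8 W$ ($k{\left(W \right)} = - 8 \left(W + 22\right) = - 8 \left(22 + W\right) = -176 - 8 W$)
$1548 + \left(\left(510 - 90\right) + k{\left(-9 \right)}\right) \left(-896\right) = 1548 + \left(\left(510 - 90\right) - 104\right) \left(-896\right) = 1548 + \left(420 + \left(-176 + 72\right)\right) \left(-896\right) = 1548 + \left(420 - 104\right) \left(-896\right) = 1548 + 316 \left(-896\right) = 1548 - 283136 = -281588$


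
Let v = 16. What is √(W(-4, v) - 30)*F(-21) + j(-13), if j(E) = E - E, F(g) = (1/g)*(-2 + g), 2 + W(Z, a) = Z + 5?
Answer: 23*I*√31/21 ≈ 6.098*I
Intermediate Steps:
W(Z, a) = 3 + Z (W(Z, a) = -2 + (Z + 5) = -2 + (5 + Z) = 3 + Z)
F(g) = (-2 + g)/g
j(E) = 0
√(W(-4, v) - 30)*F(-21) + j(-13) = √((3 - 4) - 30)*((-2 - 21)/(-21)) + 0 = √(-1 - 30)*(-1/21*(-23)) + 0 = √(-31)*(23/21) + 0 = (I*√31)*(23/21) + 0 = 23*I*√31/21 + 0 = 23*I*√31/21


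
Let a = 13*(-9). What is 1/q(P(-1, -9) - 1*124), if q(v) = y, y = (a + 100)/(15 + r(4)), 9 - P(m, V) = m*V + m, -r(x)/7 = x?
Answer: 13/17 ≈ 0.76471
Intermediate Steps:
r(x) = -7*x
P(m, V) = 9 - m - V*m (P(m, V) = 9 - (m*V + m) = 9 - (V*m + m) = 9 - (m + V*m) = 9 + (-m - V*m) = 9 - m - V*m)
a = -117
y = 17/13 (y = (-117 + 100)/(15 - 7*4) = -17/(15 - 28) = -17/(-13) = -17*(-1/13) = 17/13 ≈ 1.3077)
q(v) = 17/13
1/q(P(-1, -9) - 1*124) = 1/(17/13) = 13/17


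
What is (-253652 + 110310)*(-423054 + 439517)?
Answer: -2359839346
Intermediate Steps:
(-253652 + 110310)*(-423054 + 439517) = -143342*16463 = -2359839346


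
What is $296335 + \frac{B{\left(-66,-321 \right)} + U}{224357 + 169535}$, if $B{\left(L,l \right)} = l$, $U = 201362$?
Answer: $\frac{116724186861}{393892} \approx 2.9634 \cdot 10^{5}$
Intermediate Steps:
$296335 + \frac{B{\left(-66,-321 \right)} + U}{224357 + 169535} = 296335 + \frac{-321 + 201362}{224357 + 169535} = 296335 + \frac{201041}{393892} = \frac{116724186861}{393892}$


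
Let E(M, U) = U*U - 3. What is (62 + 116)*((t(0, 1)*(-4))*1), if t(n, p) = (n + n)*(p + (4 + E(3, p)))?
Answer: 0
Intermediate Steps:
E(M, U) = -3 + U² (E(M, U) = U² - 3 = -3 + U²)
t(n, p) = 2*n*(1 + p + p²) (t(n, p) = (n + n)*(p + (4 + (-3 + p²))) = (2*n)*(p + (1 + p²)) = (2*n)*(1 + p + p²) = 2*n*(1 + p + p²))
(62 + 116)*((t(0, 1)*(-4))*1) = (62 + 116)*(((2*0*(1 + 1 + 1²))*(-4))*1) = 178*(((2*0*(1 + 1 + 1))*(-4))*1) = 178*(((2*0*3)*(-4))*1) = 178*((0*(-4))*1) = 178*(0*1) = 178*0 = 0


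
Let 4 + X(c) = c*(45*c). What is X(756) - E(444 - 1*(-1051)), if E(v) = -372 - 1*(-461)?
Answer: 25719027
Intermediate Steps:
X(c) = -4 + 45*c² (X(c) = -4 + c*(45*c) = -4 + 45*c²)
E(v) = 89 (E(v) = -372 + 461 = 89)
X(756) - E(444 - 1*(-1051)) = (-4 + 45*756²) - 1*89 = (-4 + 45*571536) - 89 = (-4 + 25719120) - 89 = 25719116 - 89 = 25719027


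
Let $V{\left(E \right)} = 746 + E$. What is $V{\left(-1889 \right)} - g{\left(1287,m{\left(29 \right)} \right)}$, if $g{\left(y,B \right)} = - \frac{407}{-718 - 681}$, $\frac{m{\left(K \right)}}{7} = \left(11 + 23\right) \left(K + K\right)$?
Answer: $- \frac{1599464}{1399} \approx -1143.3$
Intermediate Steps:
$m{\left(K \right)} = 476 K$ ($m{\left(K \right)} = 7 \left(11 + 23\right) \left(K + K\right) = 7 \cdot 34 \cdot 2 K = 7 \cdot 68 K = 476 K$)
$g{\left(y,B \right)} = \frac{407}{1399}$ ($g{\left(y,B \right)} = - \frac{407}{-718 - 681} = - \frac{407}{-1399} = \left(-407\right) \left(- \frac{1}{1399}\right) = \frac{407}{1399}$)
$V{\left(-1889 \right)} - g{\left(1287,m{\left(29 \right)} \right)} = \left(746 - 1889\right) - \frac{407}{1399} = -1143 - \frac{407}{1399} = - \frac{1599464}{1399}$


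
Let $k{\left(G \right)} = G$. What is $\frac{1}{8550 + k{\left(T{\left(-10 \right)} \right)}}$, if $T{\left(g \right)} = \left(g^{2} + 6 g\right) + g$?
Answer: $\frac{1}{8580} \approx 0.00011655$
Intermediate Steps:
$T{\left(g \right)} = g^{2} + 7 g$
$\frac{1}{8550 + k{\left(T{\left(-10 \right)} \right)}} = \frac{1}{8550 - 10 \left(7 - 10\right)} = \frac{1}{8550 - -30} = \frac{1}{8550 + 30} = \frac{1}{8580}$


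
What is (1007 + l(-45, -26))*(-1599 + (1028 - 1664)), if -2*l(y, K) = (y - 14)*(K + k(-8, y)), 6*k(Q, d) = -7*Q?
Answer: -1151770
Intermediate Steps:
k(Q, d) = -7*Q/6 (k(Q, d) = (-7*Q)/6 = -7*Q/6)
l(y, K) = -(-14 + y)*(28/3 + K)/2 (l(y, K) = -(y - 14)*(K - 7/6*(-8))/2 = -(-14 + y)*(K + 28/3)/2 = -(-14 + y)*(28/3 + K)/2)
(1007 + l(-45, -26))*(-1599 + (1028 - 1664)) = (1007 + (196/3 + 7*(-26) - 14/3*(-45) - ½*(-26)*(-45)))*(-1599 + (1028 - 1664)) = (1007 + (196/3 - 182 + 210 - 585))*(-1599 - 636) = (1007 - 1475/3)*(-2235) = (1546/3)*(-2235) = -1151770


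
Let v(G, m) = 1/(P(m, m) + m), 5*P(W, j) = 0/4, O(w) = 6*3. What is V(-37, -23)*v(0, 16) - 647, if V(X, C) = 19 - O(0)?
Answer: -10351/16 ≈ -646.94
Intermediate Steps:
O(w) = 18
P(W, j) = 0 (P(W, j) = (0/4)/5 = (0*(1/4))/5 = (1/5)*0 = 0)
V(X, C) = 1 (V(X, C) = 19 - 1*18 = 19 - 18 = 1)
v(G, m) = 1/m (v(G, m) = 1/(0 + m) = 1/m)
V(-37, -23)*v(0, 16) - 647 = 1/16 - 647 = -10351/16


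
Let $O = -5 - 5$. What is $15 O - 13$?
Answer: $-163$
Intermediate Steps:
$O = -10$
$15 O - 13 = 15 \left(-10\right) - 13 = -150 - 13 = -163$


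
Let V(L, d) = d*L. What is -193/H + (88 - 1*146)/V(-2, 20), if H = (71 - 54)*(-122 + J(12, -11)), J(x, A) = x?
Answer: 5809/3740 ≈ 1.5532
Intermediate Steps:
V(L, d) = L*d
H = -1870 (H = (71 - 54)*(-122 + 12) = 17*(-110) = -1870)
-193/H + (88 - 1*146)/V(-2, 20) = -193/(-1870) + (88 - 1*146)/((-2*20)) = -193*(-1/1870) + (88 - 146)/(-40) = 193/1870 - 58*(-1/40) = 193/1870 + 29/20 = 5809/3740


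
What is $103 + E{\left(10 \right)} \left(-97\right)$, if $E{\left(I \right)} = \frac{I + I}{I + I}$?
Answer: $6$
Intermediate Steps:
$E{\left(I \right)} = 1$ ($E{\left(I \right)} = \frac{2 I}{2 I} = 2 I \frac{1}{2 I} = 1$)
$103 + E{\left(10 \right)} \left(-97\right) = 103 + 1 \left(-97\right) = 103 - 97 = 6$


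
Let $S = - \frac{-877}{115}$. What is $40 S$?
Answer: $\frac{7016}{23} \approx 305.04$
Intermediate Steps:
$S = \frac{877}{115}$ ($S = - \frac{-877}{115} = \left(-1\right) \left(- \frac{877}{115}\right) = \frac{877}{115} \approx 7.6261$)
$40 S = 40 \cdot \frac{877}{115} = \frac{7016}{23}$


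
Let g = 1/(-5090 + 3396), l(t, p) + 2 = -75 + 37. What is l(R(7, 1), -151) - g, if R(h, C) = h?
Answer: -67759/1694 ≈ -39.999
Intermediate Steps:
l(t, p) = -40 (l(t, p) = -2 + (-75 + 37) = -2 - 38 = -40)
g = -1/1694 (g = 1/(-1694) = -1/1694 ≈ -0.00059032)
l(R(7, 1), -151) - g = -40 - 1*(-1/1694) = -40 + 1/1694 = -67759/1694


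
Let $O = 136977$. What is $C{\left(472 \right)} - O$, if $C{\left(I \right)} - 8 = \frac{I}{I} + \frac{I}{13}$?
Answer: $- \frac{1780112}{13} \approx -1.3693 \cdot 10^{5}$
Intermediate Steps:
$C{\left(I \right)} = 9 + \frac{I}{13}$ ($C{\left(I \right)} = 8 + \left(\frac{I}{I} + \frac{I}{13}\right) = 8 + \left(1 + I \frac{1}{13}\right) = 8 + \left(1 + \frac{I}{13}\right) = 9 + \frac{I}{13}$)
$C{\left(472 \right)} - O = \left(9 + \frac{1}{13} \cdot 472\right) - 136977 = \left(9 + \frac{472}{13}\right) - 136977 = \frac{589}{13} - 136977 = - \frac{1780112}{13}$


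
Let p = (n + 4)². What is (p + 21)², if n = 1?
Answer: 2116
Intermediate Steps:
p = 25 (p = (1 + 4)² = 5² = 25)
(p + 21)² = (25 + 21)² = 46² = 2116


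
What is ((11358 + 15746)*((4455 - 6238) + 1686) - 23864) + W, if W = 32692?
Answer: -2620260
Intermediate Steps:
((11358 + 15746)*((4455 - 6238) + 1686) - 23864) + W = ((11358 + 15746)*((4455 - 6238) + 1686) - 23864) + 32692 = (27104*(-1783 + 1686) - 23864) + 32692 = (27104*(-97) - 23864) + 32692 = (-2629088 - 23864) + 32692 = -2652952 + 32692 = -2620260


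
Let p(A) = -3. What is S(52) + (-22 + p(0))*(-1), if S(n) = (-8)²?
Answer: 89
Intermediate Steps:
S(n) = 64
S(52) + (-22 + p(0))*(-1) = 64 + (-22 - 3)*(-1) = 64 - 25*(-1) = 64 + 25 = 89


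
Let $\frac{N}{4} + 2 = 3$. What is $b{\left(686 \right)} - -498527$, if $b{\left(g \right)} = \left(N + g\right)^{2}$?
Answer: $974627$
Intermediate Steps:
$N = 4$ ($N = -8 + 4 \cdot 3 = -8 + 12 = 4$)
$b{\left(g \right)} = \left(4 + g\right)^{2}$
$b{\left(686 \right)} - -498527 = \left(4 + 686\right)^{2} - -498527 = 690^{2} + 498527 = 476100 + 498527 = 974627$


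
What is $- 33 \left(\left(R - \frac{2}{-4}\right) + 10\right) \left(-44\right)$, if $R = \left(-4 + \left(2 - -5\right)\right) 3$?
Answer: $28314$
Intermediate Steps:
$R = 9$ ($R = \left(-4 + \left(2 + 5\right)\right) 3 = \left(-4 + 7\right) 3 = 3 \cdot 3 = 9$)
$- 33 \left(\left(R - \frac{2}{-4}\right) + 10\right) \left(-44\right) = - 33 \left(\left(9 - \frac{2}{-4}\right) + 10\right) \left(-44\right) = - 33 \left(\left(9 - - \frac{1}{2}\right) + 10\right) \left(-44\right) = - 33 \left(\left(9 + \frac{1}{2}\right) + 10\right) \left(-44\right) = - 33 \left(\frac{19}{2} + 10\right) \left(-44\right) = \left(-33\right) \frac{39}{2} \left(-44\right) = \left(- \frac{1287}{2}\right) \left(-44\right) = 28314$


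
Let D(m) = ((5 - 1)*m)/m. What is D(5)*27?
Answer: 108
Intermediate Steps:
D(m) = 4 (D(m) = (4*m)/m = 4)
D(5)*27 = 4*27 = 108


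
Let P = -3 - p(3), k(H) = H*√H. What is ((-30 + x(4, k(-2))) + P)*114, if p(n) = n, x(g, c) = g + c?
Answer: -3648 - 228*I*√2 ≈ -3648.0 - 322.44*I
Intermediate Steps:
k(H) = H^(3/2)
x(g, c) = c + g
P = -6 (P = -3 - 1*3 = -3 - 3 = -6)
((-30 + x(4, k(-2))) + P)*114 = ((-30 + ((-2)^(3/2) + 4)) - 6)*114 = ((-30 + (-2*I*√2 + 4)) - 6)*114 = ((-30 + (4 - 2*I*√2)) - 6)*114 = ((-26 - 2*I*√2) - 6)*114 = (-32 - 2*I*√2)*114 = -3648 - 228*I*√2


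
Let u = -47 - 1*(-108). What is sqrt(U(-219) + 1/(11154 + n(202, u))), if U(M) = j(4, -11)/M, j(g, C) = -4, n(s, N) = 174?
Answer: sqrt(21789113)/34456 ≈ 0.13547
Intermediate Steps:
u = 61 (u = -47 + 108 = 61)
U(M) = -4/M
sqrt(U(-219) + 1/(11154 + n(202, u))) = sqrt(-4/(-219) + 1/(11154 + 174)) = sqrt(-4*(-1/219) + 1/11328) = sqrt(4/219 + 1/11328) = sqrt(5059/275648) = sqrt(21789113)/34456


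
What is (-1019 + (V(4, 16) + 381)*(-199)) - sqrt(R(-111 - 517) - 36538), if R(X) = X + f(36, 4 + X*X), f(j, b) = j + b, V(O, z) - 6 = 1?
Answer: -78231 - sqrt(357258) ≈ -78829.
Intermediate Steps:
V(O, z) = 7 (V(O, z) = 6 + 1 = 7)
f(j, b) = b + j
R(X) = 40 + X + X**2 (R(X) = X + ((4 + X*X) + 36) = X + ((4 + X**2) + 36) = X + (40 + X**2) = 40 + X + X**2)
(-1019 + (V(4, 16) + 381)*(-199)) - sqrt(R(-111 - 517) - 36538) = (-1019 + (7 + 381)*(-199)) - sqrt((40 + (-111 - 517) + (-111 - 517)**2) - 36538) = (-1019 + 388*(-199)) - sqrt((40 - 628 + (-628)**2) - 36538) = (-1019 - 77212) - sqrt((40 - 628 + 394384) - 36538) = -78231 - sqrt(393796 - 36538) = -78231 - sqrt(357258)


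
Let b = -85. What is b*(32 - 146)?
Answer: 9690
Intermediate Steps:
b*(32 - 146) = -85*(32 - 146) = -85*(-114) = 9690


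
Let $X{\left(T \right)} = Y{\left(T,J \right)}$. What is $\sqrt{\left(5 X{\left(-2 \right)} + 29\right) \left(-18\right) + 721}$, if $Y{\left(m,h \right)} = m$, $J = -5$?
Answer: $\sqrt{379} \approx 19.468$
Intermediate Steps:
$X{\left(T \right)} = T$
$\sqrt{\left(5 X{\left(-2 \right)} + 29\right) \left(-18\right) + 721} = \sqrt{\left(5 \left(-2\right) + 29\right) \left(-18\right) + 721} = \sqrt{\left(-10 + 29\right) \left(-18\right) + 721} = \sqrt{19 \left(-18\right) + 721} = \sqrt{-342 + 721} = \sqrt{379}$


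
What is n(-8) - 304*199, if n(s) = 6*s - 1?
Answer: -60545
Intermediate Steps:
n(s) = -1 + 6*s
n(-8) - 304*199 = (-1 + 6*(-8)) - 304*199 = (-1 - 48) - 60496 = -49 - 60496 = -60545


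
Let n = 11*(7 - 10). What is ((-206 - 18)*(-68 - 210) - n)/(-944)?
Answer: -62305/944 ≈ -66.001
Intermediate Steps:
n = -33 (n = 11*(-3) = -33)
((-206 - 18)*(-68 - 210) - n)/(-944) = ((-206 - 18)*(-68 - 210) - 1*(-33))/(-944) = (-224*(-278) + 33)*(-1/944) = (62272 + 33)*(-1/944) = 62305*(-1/944) = -62305/944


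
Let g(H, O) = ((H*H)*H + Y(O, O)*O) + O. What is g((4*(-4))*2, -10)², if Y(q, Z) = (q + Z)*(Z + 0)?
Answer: 1209509284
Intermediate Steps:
Y(q, Z) = Z*(Z + q) (Y(q, Z) = (Z + q)*Z = Z*(Z + q))
g(H, O) = O + H³ + 2*O³ (g(H, O) = ((H*H)*H + (O*(O + O))*O) + O = (H²*H + (O*(2*O))*O) + O = (H³ + (2*O²)*O) + O = (H³ + 2*O³) + O = O + H³ + 2*O³)
g((4*(-4))*2, -10)² = (-10 + ((4*(-4))*2)³ + 2*(-10)³)² = (-10 + (-16*2)³ + 2*(-1000))² = (-10 + (-32)³ - 2000)² = (-10 - 32768 - 2000)² = (-34778)² = 1209509284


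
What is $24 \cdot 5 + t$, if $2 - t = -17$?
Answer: $139$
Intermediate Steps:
$t = 19$ ($t = 2 - -17 = 2 + 17 = 19$)
$24 \cdot 5 + t = 24 \cdot 5 + 19 = 120 + 19 = 139$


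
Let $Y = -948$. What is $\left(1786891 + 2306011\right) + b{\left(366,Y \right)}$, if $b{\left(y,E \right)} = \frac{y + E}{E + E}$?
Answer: $\frac{1293357129}{316} \approx 4.0929 \cdot 10^{6}$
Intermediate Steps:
$b{\left(y,E \right)} = \frac{E + y}{2 E}$
$\left(1786891 + 2306011\right) + b{\left(366,Y \right)} = \left(1786891 + 2306011\right) + \frac{-948 + 366}{2 \left(-948\right)} = 4092902 + \frac{1}{2} \left(- \frac{1}{948}\right) \left(-582\right) = 4092902 + \frac{97}{316} = \frac{1293357129}{316}$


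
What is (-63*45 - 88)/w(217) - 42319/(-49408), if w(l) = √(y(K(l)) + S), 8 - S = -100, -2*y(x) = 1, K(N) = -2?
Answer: 42319/49408 - 2923*√430/215 ≈ -281.06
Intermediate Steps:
y(x) = -½ (y(x) = -½*1 = -½)
S = 108 (S = 8 - 1*(-100) = 8 + 100 = 108)
w(l) = √430/2 (w(l) = √(-½ + 108) = √(215/2) = √430/2)
(-63*45 - 88)/w(217) - 42319/(-49408) = (-63*45 - 88)/((√430/2)) - 42319/(-49408) = (-2835 - 88)*(√430/215) - 42319*(-1/49408) = -2923*√430/215 + 42319/49408 = 42319/49408 - 2923*√430/215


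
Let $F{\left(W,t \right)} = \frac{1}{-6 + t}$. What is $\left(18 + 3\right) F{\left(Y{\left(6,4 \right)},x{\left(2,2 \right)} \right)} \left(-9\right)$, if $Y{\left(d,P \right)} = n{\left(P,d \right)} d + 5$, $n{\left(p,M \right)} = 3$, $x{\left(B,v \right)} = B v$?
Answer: $\frac{189}{2} \approx 94.5$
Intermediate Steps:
$Y{\left(d,P \right)} = 5 + 3 d$ ($Y{\left(d,P \right)} = 3 d + 5 = 5 + 3 d$)
$\left(18 + 3\right) F{\left(Y{\left(6,4 \right)},x{\left(2,2 \right)} \right)} \left(-9\right) = \frac{18 + 3}{-6 + 2 \cdot 2} \left(-9\right) = \frac{21}{-6 + 4} \left(-9\right) = \frac{21}{-2} \left(-9\right) = 21 \left(- \frac{1}{2}\right) \left(-9\right) = \left(- \frac{21}{2}\right) \left(-9\right) = \frac{189}{2}$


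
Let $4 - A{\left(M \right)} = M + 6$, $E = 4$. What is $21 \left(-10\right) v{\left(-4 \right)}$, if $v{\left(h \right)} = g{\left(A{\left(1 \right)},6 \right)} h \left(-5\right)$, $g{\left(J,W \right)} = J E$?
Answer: $50400$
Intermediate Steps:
$A{\left(M \right)} = -2 - M$ ($A{\left(M \right)} = 4 - \left(M + 6\right) = 4 - \left(6 + M\right) = -2 - M$)
$g{\left(J,W \right)} = 4 J$ ($g{\left(J,W \right)} = J 4 = 4 J$)
$v{\left(h \right)} = 60 h$ ($v{\left(h \right)} = 4 \left(-2 - 1\right) h \left(-5\right) = 4 \left(-3\right) h \left(-5\right) = - 12 h \left(-5\right) = 60 h$)
$21 \left(-10\right) v{\left(-4 \right)} = 21 \left(-10\right) 60 \left(-4\right) = \left(-210\right) \left(-240\right) = 50400$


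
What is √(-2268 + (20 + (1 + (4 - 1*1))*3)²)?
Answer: 2*I*√311 ≈ 35.27*I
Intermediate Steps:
√(-2268 + (20 + (1 + (4 - 1*1))*3)²) = √(-2268 + (20 + (1 + (4 - 1))*3)²) = √(-2268 + (20 + (1 + 3)*3)²) = √(-2268 + (20 + 4*3)²) = √(-2268 + (20 + 12)²) = √(-2268 + 32²) = √(-2268 + 1024) = √(-1244) = 2*I*√311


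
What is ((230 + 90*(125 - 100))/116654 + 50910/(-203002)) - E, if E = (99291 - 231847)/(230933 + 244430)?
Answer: 138816281162977/2814267243149201 ≈ 0.049326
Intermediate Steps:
E = -132556/475363 ≈ -0.27885
((230 + 90*(125 - 100))/116654 + 50910/(-203002)) - E = ((230 + 90*(125 - 100))/116654 + 50910/(-203002)) - 1*(-132556/475363) = ((230 + 90*25)*(1/116654) + 50910*(-1/203002)) + 132556/475363 = ((230 + 2250)*(1/116654) - 25455/101501) + 132556/475363 = (2480*(1/116654) - 25455/101501) + 132556/475363 = (1240/58327 - 25455/101501) + 132556/475363 = -1358852545/5920248827 + 132556/475363 = 138816281162977/2814267243149201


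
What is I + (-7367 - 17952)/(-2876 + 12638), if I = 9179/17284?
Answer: -174004099/84363204 ≈ -2.0626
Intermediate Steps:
I = 9179/17284 (I = 9179*(1/17284) = 9179/17284 ≈ 0.53107)
I + (-7367 - 17952)/(-2876 + 12638) = 9179/17284 + (-7367 - 17952)/(-2876 + 12638) = 9179/17284 - 25319/9762 = -174004099/84363204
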